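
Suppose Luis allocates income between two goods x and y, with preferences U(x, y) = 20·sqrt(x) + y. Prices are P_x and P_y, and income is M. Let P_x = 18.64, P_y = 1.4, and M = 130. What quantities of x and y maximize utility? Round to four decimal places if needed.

Utility is quasi-linear in y; the FOC for x is 10/√x = P_x/P_y.
Solve: √x = 10·P_y/P_x, so x*(P_x,P_y) = (10·P_y/P_x)², and y* = (M − P_x·x*)/P_y.
Plugging in: x* = (10·1.4/18.64)² = 0.5641, y* = 85.3464.

x* = 0.5641, y* = 85.3464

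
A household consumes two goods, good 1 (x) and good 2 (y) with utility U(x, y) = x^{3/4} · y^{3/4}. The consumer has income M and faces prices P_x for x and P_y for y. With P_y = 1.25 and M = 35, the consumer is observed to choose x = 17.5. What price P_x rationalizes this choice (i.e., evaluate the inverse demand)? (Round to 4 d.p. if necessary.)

The MRS is y/x. Set MRS = P_x/P_y.
So 0.75·P_y·y = 0.75·P_x·x; combined with the budget, a share 0.5 of income goes to x.
Demand: x*(P_x,P_y,M) = 0.5·M/P_x and y* = 0.5·M/P_y.
Set x* = 17.5 in the demand function and solve for P_x: P_x = 1.

P_x = 1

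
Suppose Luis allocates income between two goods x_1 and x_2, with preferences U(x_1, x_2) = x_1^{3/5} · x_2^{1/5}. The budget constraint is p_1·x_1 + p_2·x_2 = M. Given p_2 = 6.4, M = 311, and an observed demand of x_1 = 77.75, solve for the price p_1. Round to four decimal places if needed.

Tangency: MRS = 3·x_2/x_1 = p_1/p_2.
So 0.6·p_2·x_2 = 0.2·p_1·x_1; combined with the budget, a share 0.75 of income goes to x_1.
Demand: x_1*(p_1,p_2,M) = 0.75·M/p_1 and x_2* = 0.25·M/p_2.
Set x_1* = 77.75 in the demand function and solve for p_1: p_1 = 3.

p_1 = 3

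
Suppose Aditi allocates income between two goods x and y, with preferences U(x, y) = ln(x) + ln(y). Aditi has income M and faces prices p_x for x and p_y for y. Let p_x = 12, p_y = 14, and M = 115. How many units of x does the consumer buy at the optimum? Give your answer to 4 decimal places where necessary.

Tangency: MRS = y/x = p_x/p_y.
Rearranging, p_y·y = p_x·x. Substituting into the budget gives p_x·x·(1 + 1) = M.
Demand: x*(p_x,p_y,M) = 0.5·M/p_x and y* = 0.5·M/p_y.
At p_x=12, p_y=14, M=115: x* = 0.5·115/12 = 4.7917.

x* = 4.7917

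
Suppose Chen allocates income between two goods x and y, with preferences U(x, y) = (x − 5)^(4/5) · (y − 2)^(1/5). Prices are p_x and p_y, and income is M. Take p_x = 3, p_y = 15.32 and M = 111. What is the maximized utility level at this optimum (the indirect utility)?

V = 9.5333

MRS = 4·(y−2)/(x−5). Tangency with p_x/p_y gives y−2 = (1/4)·(p_x/p_y)·(x−5).
Substituting into the budget: x* = 5 + 0.8·(M − 5·p_x − 2·p_y)/p_x, and y* = 2 + 0.2·(…)/p_y.
Discretionary income = 111 − 5·3 − 2·15.32 = 65.36; x* = 5 + 0.8·65.36/3 = 22.4293; y* = 2 + 0.2·65.36/15.32 = 2.8533.
Utility at the optimum: U(22.4293, 2.8533) = 9.5333.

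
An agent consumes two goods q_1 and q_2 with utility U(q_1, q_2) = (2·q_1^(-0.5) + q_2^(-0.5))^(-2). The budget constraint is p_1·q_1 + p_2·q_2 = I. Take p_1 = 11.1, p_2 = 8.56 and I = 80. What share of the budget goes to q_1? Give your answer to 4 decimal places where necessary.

share on q_1 = 0.6338

MU_q_1 ∝ 2·q_1^(-1.5), MU_q_2 ∝ q_2^(-1.5), so MRS = 2·(q_2/q_1)^(1.5) = p_1/p_2.
Hence q_2/q_1 = ((1/2)·p_1/p_2)^(1/(1.5)), i.e. raised to the 2/3 power.
With the ratio pinned down, the budget gives q_1* = I/(p_1 + p_2·(q_2/q_1)) and q_2* = (q_2/q_1)·q_1*.
Numerically q_2/q_1 = 0.749111, so q_1* = 80/(11.1 + 8.56·0.749111) = 4.5682 and q_2* = 0.749111·4.5682 = 3.4221.
Expenditure on q_1: 11.1·4.5682 = 50.707; share = 0.6338.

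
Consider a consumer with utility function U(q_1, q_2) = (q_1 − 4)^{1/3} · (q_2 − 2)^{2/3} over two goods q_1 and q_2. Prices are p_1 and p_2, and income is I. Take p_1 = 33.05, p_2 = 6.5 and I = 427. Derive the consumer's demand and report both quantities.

q_1* = 6.8422, q_2* = 30.9026

Discretionary income = 427 − 4·33.05 − 2·6.5 = 281.8; q_1* = 4 + 1/3·281.8/33.05 = 6.8422; q_2* = 2 + 2/3·281.8/6.5 = 30.9026.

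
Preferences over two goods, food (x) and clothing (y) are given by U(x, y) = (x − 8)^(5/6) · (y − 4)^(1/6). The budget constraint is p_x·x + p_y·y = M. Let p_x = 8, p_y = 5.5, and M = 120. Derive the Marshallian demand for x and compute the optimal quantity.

x* = 11.5417

Substituting into the budget: x* = 8 + 5/6·(M − 8·p_x − 4·p_y)/p_x, and y* = 4 + 1/6·(…)/p_y.
Discretionary income = 120 − 8·8 − 4·5.5 = 34; x* = 8 + 5/6·34/8 = 11.5417.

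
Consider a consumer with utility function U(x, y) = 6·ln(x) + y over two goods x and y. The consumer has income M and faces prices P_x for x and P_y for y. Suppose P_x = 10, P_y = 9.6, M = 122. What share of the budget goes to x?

share on x = 0.4721

MU_x = 6/x, MU_y = 1. Tangency: 6/x = P_x/P_y.
So x*(P_x,P_y) = 6·P_y/P_x, independent of income; and y* = (M − 6·P_y)/P_y.
At the given prices: x* = 6·9.6/10 = 5.76, and y* = 6.7083.
Expenditure on x: 10·5.76 = 57.6; share = 0.4721.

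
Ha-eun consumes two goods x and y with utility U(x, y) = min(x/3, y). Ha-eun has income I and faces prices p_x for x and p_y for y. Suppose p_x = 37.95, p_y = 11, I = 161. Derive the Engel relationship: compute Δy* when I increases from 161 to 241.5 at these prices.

Δy* = 0.6448

Leontief preferences: the optimum is at the kink where x/3 = y/1, i.e. y = (1/3)·x.
Budget: p_x·x + p_y·(1/3)·x = I, so (3·p_x + p_y)·x = 3·I.
Demand: x*(p_x,p_y,I) = 3·I/(3·p_x + p_y), y* = I/(3·p_x + p_y).
Here 3·37.95 + 11 = 124.85, giving y* = 1.2895.
At I' = 241.5: y* = 1.9343. Change: 1.9343 − 1.2895 = 0.6448.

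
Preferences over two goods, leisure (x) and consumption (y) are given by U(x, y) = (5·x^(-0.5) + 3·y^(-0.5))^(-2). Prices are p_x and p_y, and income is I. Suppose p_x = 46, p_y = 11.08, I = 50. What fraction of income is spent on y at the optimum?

share on y = 0.3068

MU_x ∝ 5·x^(-1.5), MU_y ∝ 3·y^(-1.5), so MRS = (5/3)·(y/x)^(1.5) = p_x/p_y.
Solve for the ratio: y/x = [(3/5)·p_x/p_y]^(2/3).
With the ratio pinned down, the budget gives x* = I/(p_x + p_y·(y/x)) and y* = (y/x)·x*.
Numerically y/x = 1.83758, so x* = 50/(46 + 11.08·1.83758) = 0.7535 and y* = 1.83758·0.7535 = 1.3845.
Expenditure on y: 11.08·1.3845 = 15.3408; share = 0.3068.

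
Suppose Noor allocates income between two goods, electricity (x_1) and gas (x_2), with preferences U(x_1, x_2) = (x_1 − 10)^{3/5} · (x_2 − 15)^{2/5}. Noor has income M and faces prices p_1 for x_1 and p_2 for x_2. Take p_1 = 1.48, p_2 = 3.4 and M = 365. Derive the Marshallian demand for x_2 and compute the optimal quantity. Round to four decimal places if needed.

MRS = (3/2)·(x_2−15)/(x_1−10). Tangency with p_1/p_2 gives x_2−15 = (2/3)·(p_1/p_2)·(x_1−10).
Substituting into the budget: x_1* = 10 + 0.6·(M − 10·p_1 − 15·p_2)/p_1, and x_2* = 15 + 0.4·(…)/p_2.
Discretionary income = 365 − 10·1.48 − 15·3.4 = 299.2; x_2* = 15 + 0.4·299.2/3.4 = 50.2.

x_2* = 50.2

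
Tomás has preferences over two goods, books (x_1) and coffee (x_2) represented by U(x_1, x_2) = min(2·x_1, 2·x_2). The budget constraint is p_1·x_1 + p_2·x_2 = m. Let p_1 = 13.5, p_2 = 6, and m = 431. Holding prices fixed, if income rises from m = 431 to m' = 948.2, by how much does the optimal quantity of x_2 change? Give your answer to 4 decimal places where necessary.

Δx_2* = 26.5231

Leontief preferences: the optimum is at the kink where x_1/2 = x_2/2, i.e. x_2 = x_1.
Budget: p_1·x_1 + p_2·x_1 = m, so (2·p_1 + 2·p_2)·x_1 = 2·m.
Demand: x_1*(p_1,p_2,m) = 2·m/(2·p_1 + 2·p_2), x_2* = 2·m/(2·p_1 + 2·p_2).
Here 2·13.5 + 2·6 = 39, giving x_2* = 22.1026.
At m' = 948.2: x_2* = 48.6256. Change: 48.6256 − 22.1026 = 26.5231.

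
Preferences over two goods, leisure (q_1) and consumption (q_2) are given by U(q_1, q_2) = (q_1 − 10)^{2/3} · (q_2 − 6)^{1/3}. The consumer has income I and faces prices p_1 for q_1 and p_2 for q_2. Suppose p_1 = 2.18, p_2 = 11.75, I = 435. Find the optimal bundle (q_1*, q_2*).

Let q_1' = q_1−10, q_2' = q_2−6. MRS = 2·q_2'/q_1' = p_1/p_2.
Substituting into the budget: q_1* = 10 + 2/3·(I − 10·p_1 − 6·p_2)/p_1, and q_2* = 6 + 1/3·(…)/p_2.
Discretionary income = 435 − 10·2.18 − 6·11.75 = 342.7; q_1* = 10 + 2/3·342.7/2.18 = 114.8012; q_2* = 6 + 1/3·342.7/11.75 = 15.722.

q_1* = 114.8012, q_2* = 15.722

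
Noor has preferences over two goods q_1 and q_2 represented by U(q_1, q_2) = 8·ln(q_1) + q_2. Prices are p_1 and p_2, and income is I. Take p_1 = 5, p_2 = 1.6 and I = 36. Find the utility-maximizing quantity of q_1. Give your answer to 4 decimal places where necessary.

Set MRS = p_1/p_2: (8/q_1)/1 = p_1/p_2.
So q_1*(p_1,p_2) = 8·p_2/p_1, independent of income; and q_2* = (I − 8·p_2)/p_2.
At the given prices: q_1* = 8·1.6/5 = 2.56.

q_1* = 2.56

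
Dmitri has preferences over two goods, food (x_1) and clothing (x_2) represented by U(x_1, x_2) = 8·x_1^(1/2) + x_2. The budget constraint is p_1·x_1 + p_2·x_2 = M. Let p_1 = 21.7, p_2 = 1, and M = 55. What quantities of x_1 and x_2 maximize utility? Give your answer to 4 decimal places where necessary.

Utility is quasi-linear in x_2; the FOC for x_1 is 4/√x_1 = p_1/p_2.
Thus x_1* = (4·p_2/p_1)² — independent of M — with the rest of income spent on x_2.
Plugging in: x_1* = (4·1/21.7)² = 0.034, x_2* = 54.2627.

x_1* = 0.034, x_2* = 54.2627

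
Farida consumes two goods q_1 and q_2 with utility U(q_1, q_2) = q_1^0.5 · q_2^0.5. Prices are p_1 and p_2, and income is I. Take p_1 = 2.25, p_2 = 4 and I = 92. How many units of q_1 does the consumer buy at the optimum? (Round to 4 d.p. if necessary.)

q_1* = 20.4444

Tangency: MRS = q_2/q_1 = p_1/p_2.
So 0.5·p_2·q_2 = 0.5·p_1·q_1; combined with the budget, a share 0.5 of income goes to q_1.
Demand: q_1*(p_1,p_2,I) = 0.5·I/p_1 and q_2* = 0.5·I/p_2.
At p_1=2.25, p_2=4, I=92: q_1* = 0.5·92/2.25 = 20.4444.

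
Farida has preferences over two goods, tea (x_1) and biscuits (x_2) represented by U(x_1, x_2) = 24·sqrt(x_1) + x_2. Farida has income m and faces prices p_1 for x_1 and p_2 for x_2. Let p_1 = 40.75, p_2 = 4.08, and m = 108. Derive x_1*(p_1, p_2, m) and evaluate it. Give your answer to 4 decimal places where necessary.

Utility is quasi-linear in x_2; the FOC for x_1 is 12/√x_1 = p_1/p_2.
Solve: √x_1 = 12·p_2/p_1, so x_1*(p_1,p_2) = (12·p_2/p_1)², and x_2* = (m − p_1·x_1*)/p_2.
Plugging in: x_1* = (12·4.08/40.75)² = 1.4435.

x_1* = 1.4435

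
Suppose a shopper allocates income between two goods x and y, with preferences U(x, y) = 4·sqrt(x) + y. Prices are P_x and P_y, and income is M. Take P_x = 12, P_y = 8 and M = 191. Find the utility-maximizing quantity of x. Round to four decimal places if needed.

x* = 1.7778

MU_x = 2/√x, MU_y = 1. Tangency: 2/√x = P_x/P_y.
Thus x* = (2·P_y/P_x)² — independent of M — with the rest of income spent on y.
Plugging in: x* = (2·8/12)² = 1.7778.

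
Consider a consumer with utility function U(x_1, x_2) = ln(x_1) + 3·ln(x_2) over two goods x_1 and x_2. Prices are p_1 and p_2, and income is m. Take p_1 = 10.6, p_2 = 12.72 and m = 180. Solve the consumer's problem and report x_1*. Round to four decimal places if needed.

MU_x_1/MU_x_2 = (x_2)/(3·x_1); tangency sets this equal to p_1/p_2.
Rearranging, p_2·x_2 = 3·p_1·x_1. Substituting into the budget gives p_1·x_1·(1 + 3) = m.
Demand: x_1*(p_1,p_2,m) = 0.25·m/p_1 and x_2* = 0.75·m/p_2.
At p_1=10.6, p_2=12.72, m=180: x_1* = 0.25·180/10.6 = 4.2453.

x_1* = 4.2453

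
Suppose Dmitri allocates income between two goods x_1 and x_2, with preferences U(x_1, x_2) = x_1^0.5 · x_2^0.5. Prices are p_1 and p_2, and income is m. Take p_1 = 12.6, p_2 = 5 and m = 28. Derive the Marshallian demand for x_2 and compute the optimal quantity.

x_2* = 2.8

At p_1=12.6, p_2=5, m=28: x_2* = 0.5·28/5 = 2.8.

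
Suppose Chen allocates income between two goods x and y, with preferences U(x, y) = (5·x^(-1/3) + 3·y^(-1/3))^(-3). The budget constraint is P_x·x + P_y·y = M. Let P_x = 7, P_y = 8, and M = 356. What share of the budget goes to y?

MU_x ∝ 5·x^(-4/3), MU_y ∝ 3·y^(-4/3), so MRS = (5/3)·(y/x)^(4/3) = P_x/P_y.
Hence y/x = ((3/5)·P_x/P_y)^(1/(4/3)), i.e. raised to the 0.75 power.
With the ratio pinned down, the budget gives x* = M/(P_x + P_y·(y/x)) and y* = (y/x)·x*.
Numerically y/x = 0.616765, so x* = 356/(7 + 8·0.616765) = 29.8304 and y* = 0.616765·29.8304 = 18.3984.
Expenditure on y: 8·18.3984 = 147.1869; share = 0.4134.

share on y = 0.4134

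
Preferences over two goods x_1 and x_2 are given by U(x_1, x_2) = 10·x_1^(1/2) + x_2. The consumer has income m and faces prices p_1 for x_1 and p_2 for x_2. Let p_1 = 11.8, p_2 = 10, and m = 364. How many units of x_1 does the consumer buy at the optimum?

x_1* = 17.9546

Set MRS = p_1/p_2: 5·x_1^(−1/2) = p_1/p_2.
Thus x_1* = (5·p_2/p_1)² — independent of m — with the rest of income spent on x_2.
Plugging in: x_1* = (5·10/11.8)² = 17.9546.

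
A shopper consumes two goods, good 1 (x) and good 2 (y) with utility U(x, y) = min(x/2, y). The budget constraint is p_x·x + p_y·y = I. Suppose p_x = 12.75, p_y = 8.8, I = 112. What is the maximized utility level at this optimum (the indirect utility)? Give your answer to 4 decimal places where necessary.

V = 3.2653

Leontief preferences: the optimum is at the kink where x/2 = y/1, i.e. y = (1/2)·x.
Budget: p_x·x + p_y·(1/2)·x = I, so (2·p_x + p_y)·x = 2·I.
Demand: x*(p_x,p_y,I) = 2·I/(2·p_x + p_y), y* = I/(2·p_x + p_y).
Here 2·12.75 + 8.8 = 34.3, giving x* = 6.5306 and y* = 3.2653.
Utility at the optimum: U(6.5306, 3.2653) = 3.2653.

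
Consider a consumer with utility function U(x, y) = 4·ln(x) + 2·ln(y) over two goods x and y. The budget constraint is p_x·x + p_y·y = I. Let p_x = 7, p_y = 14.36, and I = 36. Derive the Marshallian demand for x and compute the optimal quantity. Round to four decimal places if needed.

x* = 3.4286

MU_x/MU_y = (4·y)/(2·x); tangency sets this equal to p_x/p_y.
Rearranging, p_y·y = (1/2)·p_x·x. Substituting into the budget gives p_x·x·(1 + (1/2)) = I.
Demand: x*(p_x,p_y,I) = 2/3·I/p_x and y* = 1/3·I/p_y.
At p_x=7, p_y=14.36, I=36: x* = 2/3·36/7 = 3.4286.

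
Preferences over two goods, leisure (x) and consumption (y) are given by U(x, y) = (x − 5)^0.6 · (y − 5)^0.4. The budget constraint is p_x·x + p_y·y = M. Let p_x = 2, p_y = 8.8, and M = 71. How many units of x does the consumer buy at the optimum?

Substituting into the budget: x* = 5 + 0.6·(M − 5·p_x − 5·p_y)/p_x, and y* = 5 + 0.4·(…)/p_y.
Discretionary income = 71 − 5·2 − 5·8.8 = 17; x* = 5 + 0.6·17/2 = 10.1.

x* = 10.1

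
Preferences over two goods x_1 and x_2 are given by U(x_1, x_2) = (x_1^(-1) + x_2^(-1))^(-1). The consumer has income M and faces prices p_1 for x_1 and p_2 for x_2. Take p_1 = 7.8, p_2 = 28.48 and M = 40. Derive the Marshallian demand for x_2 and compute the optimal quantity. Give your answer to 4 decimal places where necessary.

With the ratio pinned down, the budget gives x_1* = M/(p_1 + p_2·(x_2/x_1)) and x_2* = (x_2/x_1)·x_1*.
Numerically x_2/x_1 = 0.523332, so x_1* = 40/(7.8 + 28.48·0.523332) = 1.7618 and x_2* = 0.523332·1.7618 = 0.922.

x_2* = 0.922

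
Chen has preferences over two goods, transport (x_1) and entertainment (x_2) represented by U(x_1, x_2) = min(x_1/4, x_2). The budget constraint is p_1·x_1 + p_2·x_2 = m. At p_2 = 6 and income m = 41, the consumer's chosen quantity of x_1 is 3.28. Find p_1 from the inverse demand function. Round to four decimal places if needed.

p_1 = 11

With perfect complements, no substitution: consume in ratio x_1:x_2 = 4:1.
Budget: p_1·x_1 + p_2·(1/4)·x_1 = m, so (4·p_1 + p_2)·x_1 = 4·m.
Demand: x_1*(p_1,p_2,m) = 4·m/(4·p_1 + p_2), x_2* = m/(4·p_1 + p_2).
Set x_1* = 3.28 in the demand function and solve for p_1: p_1 = 11.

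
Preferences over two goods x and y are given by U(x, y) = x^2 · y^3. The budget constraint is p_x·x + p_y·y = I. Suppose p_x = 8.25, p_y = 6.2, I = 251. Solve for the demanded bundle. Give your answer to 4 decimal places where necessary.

MU_x/MU_y = (2·y)/(3·x); tangency sets this equal to p_x/p_y.
So 2·p_y·y = 3·p_x·x; combined with the budget, a share 0.4 of income goes to x.
Demand: x*(p_x,p_y,I) = 0.4·I/p_x and y* = 0.6·I/p_y.
At p_x=8.25, p_y=6.2, I=251: x* = 0.4·251/8.25 = 12.1697, y* = 24.2903.

x* = 12.1697, y* = 24.2903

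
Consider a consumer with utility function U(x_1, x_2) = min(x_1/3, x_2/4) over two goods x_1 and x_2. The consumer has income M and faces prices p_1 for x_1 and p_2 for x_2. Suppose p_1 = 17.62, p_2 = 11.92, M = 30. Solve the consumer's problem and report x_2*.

x_2* = 1.1936

Here 3·17.62 + 4·11.92 = 100.54, giving x_2* = 1.1936.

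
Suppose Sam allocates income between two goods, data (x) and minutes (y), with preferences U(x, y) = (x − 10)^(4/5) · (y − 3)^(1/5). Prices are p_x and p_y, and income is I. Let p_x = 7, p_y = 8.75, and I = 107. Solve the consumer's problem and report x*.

MRS = 4·(y−3)/(x−10). Tangency with p_x/p_y gives y−3 = (1/4)·(p_x/p_y)·(x−10).
Substituting into the budget: x* = 10 + 0.8·(I − 10·p_x − 3·p_y)/p_x, and y* = 3 + 0.2·(…)/p_y.
Discretionary income = 107 − 10·7 − 3·8.75 = 10.75; x* = 10 + 0.8·10.75/7 = 11.2286.

x* = 11.2286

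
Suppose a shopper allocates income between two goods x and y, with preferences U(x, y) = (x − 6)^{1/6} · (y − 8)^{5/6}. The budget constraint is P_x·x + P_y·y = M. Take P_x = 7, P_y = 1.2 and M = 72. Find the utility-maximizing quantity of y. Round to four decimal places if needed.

Substituting into the budget: x* = 6 + 1/6·(M − 6·P_x − 8·P_y)/P_x, and y* = 8 + 5/6·(…)/P_y.
Discretionary income = 72 − 6·7 − 8·1.2 = 20.4; y* = 8 + 5/6·20.4/1.2 = 22.1667.

y* = 22.1667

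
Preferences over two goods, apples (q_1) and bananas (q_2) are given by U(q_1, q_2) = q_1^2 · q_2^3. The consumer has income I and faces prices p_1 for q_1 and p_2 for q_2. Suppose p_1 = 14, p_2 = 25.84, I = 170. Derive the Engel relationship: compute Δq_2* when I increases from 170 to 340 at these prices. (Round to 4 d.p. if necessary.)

MU_q_1/MU_q_2 = (2·q_2)/(3·q_1); tangency sets this equal to p_1/p_2.
So 2·p_2·q_2 = 3·p_1·q_1; combined with the budget, a share 0.4 of income goes to q_1.
Demand: q_1*(p_1,p_2,I) = 0.4·I/p_1 and q_2* = 0.6·I/p_2.
At p_1=14, p_2=25.84, I=170: q_2* = 0.6·170/25.84 = 3.9474.
At I' = 340: q_2* = 7.8947. Change: 7.8947 − 3.9474 = 3.9474.

Δq_2* = 3.9474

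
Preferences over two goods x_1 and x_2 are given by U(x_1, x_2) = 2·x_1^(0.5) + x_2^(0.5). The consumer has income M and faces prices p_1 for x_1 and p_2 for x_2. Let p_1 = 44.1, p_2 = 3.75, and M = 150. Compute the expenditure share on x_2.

share on x_2 = 0.7462

Numerically x_2/x_1 = 34.5744, so x_1* = 150/(44.1 + 3.75·34.5744) = 0.8633 and x_2* = 34.5744·0.8633 = 29.8477.
Expenditure on x_2: 3.75·29.8477 = 111.9289; share = 0.7462.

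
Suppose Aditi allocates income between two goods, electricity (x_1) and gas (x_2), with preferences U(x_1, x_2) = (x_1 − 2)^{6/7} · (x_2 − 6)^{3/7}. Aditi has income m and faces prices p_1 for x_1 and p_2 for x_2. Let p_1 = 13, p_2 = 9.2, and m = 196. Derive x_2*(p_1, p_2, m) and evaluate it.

x_2* = 10.1594

Let x_1' = x_1−2, x_2' = x_2−6. MRS = 2·x_2'/x_1' = p_1/p_2.
After buying the subsistence bundle (2, 6), a share 2/3 of the remaining income goes to x_1: x_1* = 2 + 2/3·(m − 2p_1 − 6p_2)/p_1.
Discretionary income = 196 − 2·13 − 6·9.2 = 114.8; x_2* = 6 + 1/3·114.8/9.2 = 10.1594.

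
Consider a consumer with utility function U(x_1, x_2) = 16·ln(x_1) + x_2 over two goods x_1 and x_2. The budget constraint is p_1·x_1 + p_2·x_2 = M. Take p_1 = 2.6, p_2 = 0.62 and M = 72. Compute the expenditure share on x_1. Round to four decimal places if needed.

MU_x_1 = 16/x_1, MU_x_2 = 1. Tangency: 16/x_1 = p_1/p_2.
So x_1*(p_1,p_2) = 16·p_2/p_1, independent of income; and x_2* = (M − 16·p_2)/p_2.
At the given prices: x_1* = 16·0.62/2.6 = 3.8154, and x_2* = 100.129.
Expenditure on x_1: 2.6·3.8154 = 9.92; share = 0.1378.

share on x_1 = 0.1378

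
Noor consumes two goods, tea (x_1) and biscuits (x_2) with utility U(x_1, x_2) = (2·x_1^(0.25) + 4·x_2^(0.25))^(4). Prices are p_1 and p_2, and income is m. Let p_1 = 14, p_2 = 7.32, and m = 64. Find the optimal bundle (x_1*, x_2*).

MU_x_1 ∝ 2·x_1^(-0.75), MU_x_2 ∝ 4·x_2^(-0.75), so MRS = (1/2)·(x_2/x_1)^(0.75) = p_1/p_2.
Solve for the ratio: x_2/x_1 = [2·p_1/p_2]^(4/3).
With the ratio pinned down, the budget gives x_1* = m/(p_1 + p_2·(x_2/x_1)) and x_2* = (x_2/x_1)·x_1*.
Numerically x_2/x_1 = 5.982223, so x_1* = 64/(14 + 7.32·5.982223) = 1.1075 and x_2* = 5.982223·1.1075 = 6.6251.

x_1* = 1.1075, x_2* = 6.6251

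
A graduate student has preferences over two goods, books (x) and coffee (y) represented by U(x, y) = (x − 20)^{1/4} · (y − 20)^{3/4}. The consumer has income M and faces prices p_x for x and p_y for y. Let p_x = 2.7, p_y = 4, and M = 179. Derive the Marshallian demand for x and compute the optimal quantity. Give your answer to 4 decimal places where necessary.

x* = 24.1667

Substituting into the budget: x* = 20 + 0.25·(M − 20·p_x − 20·p_y)/p_x, and y* = 20 + 0.75·(…)/p_y.
Discretionary income = 179 − 20·2.7 − 20·4 = 45; x* = 20 + 0.25·45/2.7 = 24.1667.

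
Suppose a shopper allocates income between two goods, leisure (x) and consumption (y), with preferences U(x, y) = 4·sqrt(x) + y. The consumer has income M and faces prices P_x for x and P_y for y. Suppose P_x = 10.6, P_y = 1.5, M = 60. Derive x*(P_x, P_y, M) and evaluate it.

Utility is quasi-linear in y; the FOC for x is 2/√x = P_x/P_y.
Thus x* = (2·P_y/P_x)² — independent of M — with the rest of income spent on y.
Plugging in: x* = (2·1.5/10.6)² = 0.0801.

x* = 0.0801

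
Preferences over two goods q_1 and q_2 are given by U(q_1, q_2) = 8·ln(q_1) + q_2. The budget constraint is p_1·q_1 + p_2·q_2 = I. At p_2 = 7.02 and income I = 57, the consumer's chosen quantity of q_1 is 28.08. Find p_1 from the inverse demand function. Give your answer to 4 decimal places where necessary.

Set MRS = p_1/p_2: (8/q_1)/1 = p_1/p_2.
So q_1*(p_1,p_2) = 8·p_2/p_1, independent of income; and q_2* = (I − 8·p_2)/p_2.
Set q_1* = 28.08 in the demand function and solve for p_1: p_1 = 2.

p_1 = 2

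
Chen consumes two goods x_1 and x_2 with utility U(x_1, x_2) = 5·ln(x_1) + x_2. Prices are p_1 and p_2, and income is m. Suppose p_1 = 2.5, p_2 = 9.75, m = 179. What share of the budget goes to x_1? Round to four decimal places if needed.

share on x_1 = 0.2723

At the given prices: x_1* = 5·9.75/2.5 = 19.5, and x_2* = 13.359.
Expenditure on x_1: 2.5·19.5 = 48.75; share = 0.2723.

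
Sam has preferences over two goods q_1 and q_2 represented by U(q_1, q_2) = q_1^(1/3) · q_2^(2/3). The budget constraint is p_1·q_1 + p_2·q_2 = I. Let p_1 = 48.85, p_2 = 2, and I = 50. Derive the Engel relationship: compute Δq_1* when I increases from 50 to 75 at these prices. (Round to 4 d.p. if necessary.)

The MRS is (1/2)·q_2/q_1. Set MRS = p_1/p_2.
Rearranging, p_2·q_2 = 2·p_1·q_1. Substituting into the budget gives p_1·q_1·(1 + 2) = I.
Demand: q_1*(p_1,p_2,I) = 1/3·I/p_1 and q_2* = 2/3·I/p_2.
At p_1=48.85, p_2=2, I=50: q_1* = 1/3·50/48.85 = 0.3412.
At I' = 75: q_1* = 0.5118. Change: 0.5118 − 0.3412 = 0.1706.

Δq_1* = 0.1706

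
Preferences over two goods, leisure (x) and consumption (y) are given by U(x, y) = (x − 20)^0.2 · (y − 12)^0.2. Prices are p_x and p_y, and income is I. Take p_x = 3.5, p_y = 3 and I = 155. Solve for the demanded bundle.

x* = 27, y* = 20.1667

Let x' = x−20, y' = y−12. MRS = y'/x' = p_x/p_y.
After buying the subsistence bundle (20, 12), a share 0.5 of the remaining income goes to x: x* = 20 + 0.5·(I − 20p_x − 12p_y)/p_x.
Discretionary income = 155 − 20·3.5 − 12·3 = 49; x* = 20 + 0.5·49/3.5 = 27; y* = 12 + 0.5·49/3 = 20.1667.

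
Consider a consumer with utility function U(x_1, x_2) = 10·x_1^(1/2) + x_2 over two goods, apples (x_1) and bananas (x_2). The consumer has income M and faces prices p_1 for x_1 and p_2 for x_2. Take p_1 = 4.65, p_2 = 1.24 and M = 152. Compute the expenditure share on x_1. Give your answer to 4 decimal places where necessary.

MU_x_1 = 5/√x_1, MU_x_2 = 1. Tangency: 5/√x_1 = p_1/p_2.
Solve: √x_1 = 5·p_2/p_1, so x_1*(p_1,p_2) = (5·p_2/p_1)², and x_2* = (M − p_1·x_1*)/p_2.
Plugging in: x_1* = (5·1.24/4.65)² = 1.7778, x_2* = 115.914.
Expenditure on x_1: 4.65·1.7778 = 8.2667; share = 0.0544.

share on x_1 = 0.0544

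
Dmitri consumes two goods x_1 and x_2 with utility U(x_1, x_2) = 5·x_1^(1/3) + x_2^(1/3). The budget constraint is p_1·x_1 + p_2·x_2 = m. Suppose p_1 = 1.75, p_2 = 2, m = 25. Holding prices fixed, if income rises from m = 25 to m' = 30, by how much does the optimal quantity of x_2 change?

Δx_2* = 0.193

From the CES first-order condition, 5·(x_2/x_1)^(2/3) = p_1/p_2.
Solve for the ratio: x_2/x_1 = [(1/5)·p_1/p_2]^(1.5).
Substitute x_2 = (x_2/x_1)·x_1 into the budget: x_1* = m/(p_1 + p_2·(x_2/x_1)).
Numerically x_2/x_1 = 0.073208, so x_1* = 25/(1.75 + 2·0.073208) = 13.1828 and x_2* = 0.073208·13.1828 = 0.9651.
At m' = 30: x_2* = 1.1581. Change: 1.1581 − 0.9651 = 0.193.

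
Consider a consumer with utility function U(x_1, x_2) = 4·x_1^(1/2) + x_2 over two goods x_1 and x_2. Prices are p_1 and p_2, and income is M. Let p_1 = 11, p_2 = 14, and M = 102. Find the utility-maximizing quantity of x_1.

x_1* = 6.4793

Set MRS = p_1/p_2: 2·x_1^(−1/2) = p_1/p_2.
Solve: √x_1 = 2·p_2/p_1, so x_1*(p_1,p_2) = (2·p_2/p_1)², and x_2* = (M − p_1·x_1*)/p_2.
Plugging in: x_1* = (2·14/11)² = 6.4793.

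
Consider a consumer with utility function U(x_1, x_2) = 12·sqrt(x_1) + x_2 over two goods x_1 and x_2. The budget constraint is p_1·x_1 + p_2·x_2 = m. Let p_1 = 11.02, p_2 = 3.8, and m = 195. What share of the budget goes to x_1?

share on x_1 = 0.2419

MU_x_1 = 6/√x_1, MU_x_2 = 1. Tangency: 6/√x_1 = p_1/p_2.
Solve: √x_1 = 6·p_2/p_1, so x_1*(p_1,p_2) = (6·p_2/p_1)², and x_2* = (m − p_1·x_1*)/p_2.
Plugging in: x_1* = (6·3.8/11.02)² = 4.2806, x_2* = 38.902.
Expenditure on x_1: 11.02·4.2806 = 47.1724; share = 0.2419.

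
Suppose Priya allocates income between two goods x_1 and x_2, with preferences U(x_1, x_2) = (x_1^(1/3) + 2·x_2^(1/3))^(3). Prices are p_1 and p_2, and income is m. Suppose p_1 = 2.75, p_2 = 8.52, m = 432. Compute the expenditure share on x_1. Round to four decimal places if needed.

share on x_1 = 0.3836

Substitute x_2 = (x_2/x_1)·x_1 into the budget: x_1* = m/(p_1 + p_2·(x_2/x_1)).
Numerically x_2/x_1 = 0.518662, so x_1* = 432/(2.75 + 8.52·0.518662) = 60.2594 and x_2* = 0.518662·60.2594 = 31.2543.
Expenditure on x_1: 2.75·60.2594 = 165.7134; share = 0.3836.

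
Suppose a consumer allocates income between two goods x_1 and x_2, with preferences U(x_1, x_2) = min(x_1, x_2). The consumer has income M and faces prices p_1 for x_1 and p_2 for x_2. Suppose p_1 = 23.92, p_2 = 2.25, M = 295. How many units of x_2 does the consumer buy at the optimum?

With perfect complements, no substitution: consume in ratio x_1:x_2 = 1:1.
Budget: p_1·x_1 + p_2·x_1 = M, so (p_1 + p_2)·x_1 = M.
Demand: x_1*(p_1,p_2,M) = M/(p_1 + p_2), x_2* = M/(p_1 + p_2).
Here 23.92 + 2.25 = 26.17, giving x_2* = 11.2724.

x_2* = 11.2724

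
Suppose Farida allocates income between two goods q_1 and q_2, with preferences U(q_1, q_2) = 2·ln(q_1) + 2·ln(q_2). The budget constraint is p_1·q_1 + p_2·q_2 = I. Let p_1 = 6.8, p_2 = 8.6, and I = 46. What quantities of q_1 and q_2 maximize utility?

q_1* = 3.3824, q_2* = 2.6744

MU_q_1/MU_q_2 = (2·q_2)/(2·q_1); tangency sets this equal to p_1/p_2.
So 2·p_2·q_2 = 2·p_1·q_1; combined with the budget, a share 0.5 of income goes to q_1.
Demand: q_1*(p_1,p_2,I) = 0.5·I/p_1 and q_2* = 0.5·I/p_2.
At p_1=6.8, p_2=8.6, I=46: q_1* = 0.5·46/6.8 = 3.3824, q_2* = 2.6744.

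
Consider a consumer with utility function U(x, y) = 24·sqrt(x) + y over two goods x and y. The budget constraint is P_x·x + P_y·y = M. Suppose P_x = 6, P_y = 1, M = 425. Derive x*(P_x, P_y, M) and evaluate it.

Plugging in: x* = (12·1/6)² = 4.

x* = 4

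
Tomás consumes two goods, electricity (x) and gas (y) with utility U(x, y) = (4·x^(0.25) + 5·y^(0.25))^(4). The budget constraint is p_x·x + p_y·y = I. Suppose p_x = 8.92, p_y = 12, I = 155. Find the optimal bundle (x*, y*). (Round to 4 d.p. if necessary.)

x* = 7.8282, y* = 7.0977

MU_x ∝ 4·x^(-0.75), MU_y ∝ 5·y^(-0.75), so MRS = (4/5)·(y/x)^(0.75) = p_x/p_y.
Solve for the ratio: y/x = [(5/4)·p_x/p_y]^(4/3).
With the ratio pinned down, the budget gives x* = I/(p_x + p_y·(y/x)) and y* = (y/x)·x*.
Numerically y/x = 0.906689, so x* = 155/(8.92 + 12·0.906689) = 7.8282 and y* = 0.906689·7.8282 = 7.0977.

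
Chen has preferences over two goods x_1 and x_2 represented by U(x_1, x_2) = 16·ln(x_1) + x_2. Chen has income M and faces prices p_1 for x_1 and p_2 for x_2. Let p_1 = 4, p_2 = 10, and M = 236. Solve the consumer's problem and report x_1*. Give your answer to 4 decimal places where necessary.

So x_1*(p_1,p_2) = 16·p_2/p_1, independent of income; and x_2* = (M − 16·p_2)/p_2.
At the given prices: x_1* = 16·10/4 = 40.

x_1* = 40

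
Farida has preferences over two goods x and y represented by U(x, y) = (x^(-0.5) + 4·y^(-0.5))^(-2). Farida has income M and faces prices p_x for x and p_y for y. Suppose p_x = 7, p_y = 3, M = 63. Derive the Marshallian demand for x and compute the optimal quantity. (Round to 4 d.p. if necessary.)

MU_x ∝ x^(-1.5), MU_y ∝ 4·y^(-1.5), so MRS = (1/4)·(y/x)^(1.5) = p_x/p_y.
Hence y/x = (4·p_x/p_y)^(1/(1.5)), i.e. raised to the 2/3 power.
Substitute y = (y/x)·x into the budget: x* = M/(p_x + p_y·(y/x)).
Numerically y/x = 4.432933, so x* = 63/(7 + 3·4.432933) = 3.1036.

x* = 3.1036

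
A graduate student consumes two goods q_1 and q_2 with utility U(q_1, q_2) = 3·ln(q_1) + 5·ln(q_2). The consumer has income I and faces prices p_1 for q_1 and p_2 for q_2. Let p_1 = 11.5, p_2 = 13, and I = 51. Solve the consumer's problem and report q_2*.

q_2* = 2.4519

Tangency: MRS = (3/5)·q_2/q_1 = p_1/p_2.
So 3·p_2·q_2 = 5·p_1·q_1; combined with the budget, a share 0.375 of income goes to q_1.
Demand: q_1*(p_1,p_2,I) = 0.375·I/p_1 and q_2* = 0.625·I/p_2.
At p_1=11.5, p_2=13, I=51: q_2* = 0.625·51/13 = 2.4519.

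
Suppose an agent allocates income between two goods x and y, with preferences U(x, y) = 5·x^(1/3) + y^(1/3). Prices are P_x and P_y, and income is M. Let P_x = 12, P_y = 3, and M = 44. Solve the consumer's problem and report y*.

y* = 2.2255

MU_x ∝ 5·x^(-2/3), MU_y ∝ y^(-2/3), so MRS = 5·(y/x)^(2/3) = P_x/P_y.
Solve for the ratio: y/x = [(1/5)·P_x/P_y]^(1.5).
With the ratio pinned down, the budget gives x* = M/(P_x + P_y·(y/x)) and y* = (y/x)·x*.
Numerically y/x = 0.715542, so x* = 44/(12 + 3·0.715542) = 3.1103 and y* = 0.715542·3.1103 = 2.2255.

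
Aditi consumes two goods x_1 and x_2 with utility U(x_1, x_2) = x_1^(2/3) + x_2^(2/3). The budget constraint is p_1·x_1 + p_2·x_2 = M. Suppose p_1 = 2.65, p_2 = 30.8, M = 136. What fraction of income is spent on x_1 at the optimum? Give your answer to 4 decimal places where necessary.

share on x_1 = 0.9927

MRS = MU_x_1/MU_x_2 = (x_2/x_1)^(1/3). Set equal to p_1/p_2.
Solve for the ratio: x_2/x_1 = [p_1/p_2]^(3).
With the ratio pinned down, the budget gives x_1* = M/(p_1 + p_2·(x_2/x_1)) and x_2* = (x_2/x_1)·x_1*.
Numerically x_2/x_1 = 0.000637, so x_1* = 136/(2.65 + 30.8·0.000637) = 50.9436 and x_2* = 0.000637·50.9436 = 0.0324.
Expenditure on x_1: 2.65·50.9436 = 135.0006; share = 0.9927.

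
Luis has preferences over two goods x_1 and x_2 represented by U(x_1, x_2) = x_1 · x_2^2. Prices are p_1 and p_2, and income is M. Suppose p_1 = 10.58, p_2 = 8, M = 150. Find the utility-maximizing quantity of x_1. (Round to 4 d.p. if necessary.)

The MRS is (1/2)·x_2/x_1. Set MRS = p_1/p_2.
Rearranging, p_2·x_2 = 2·p_1·x_1. Substituting into the budget gives p_1·x_1·(1 + 2) = M.
Demand: x_1*(p_1,p_2,M) = 1/3·M/p_1 and x_2* = 2/3·M/p_2.
At p_1=10.58, p_2=8, M=150: x_1* = 1/3·150/10.58 = 4.7259.

x_1* = 4.7259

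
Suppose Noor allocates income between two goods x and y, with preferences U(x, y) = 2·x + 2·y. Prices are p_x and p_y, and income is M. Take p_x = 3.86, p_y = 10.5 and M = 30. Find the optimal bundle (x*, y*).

x gives more utility per dollar, so spend all income on x: x* = M/p_x, y* = 0.
Numerically: x* = 7.772, y* = 0.

x* = 7.772, y* = 0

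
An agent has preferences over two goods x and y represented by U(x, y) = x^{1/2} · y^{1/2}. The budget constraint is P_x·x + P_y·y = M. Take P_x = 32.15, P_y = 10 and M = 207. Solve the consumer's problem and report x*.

MU_x/MU_y = (0.5·y)/(0.5·x); tangency sets this equal to P_x/P_y.
Rearranging, P_y·y = P_x·x. Substituting into the budget gives P_x·x·(1 + 1) = M.
Demand: x*(P_x,P_y,M) = 0.5·M/P_x and y* = 0.5·M/P_y.
At P_x=32.15, P_y=10, M=207: x* = 0.5·207/32.15 = 3.2193.

x* = 3.2193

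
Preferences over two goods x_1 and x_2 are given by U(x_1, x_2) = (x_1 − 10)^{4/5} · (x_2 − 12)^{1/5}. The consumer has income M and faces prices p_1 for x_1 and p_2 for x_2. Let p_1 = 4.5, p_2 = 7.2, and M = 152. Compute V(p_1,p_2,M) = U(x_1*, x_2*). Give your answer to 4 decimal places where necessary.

V = 2.5264

MRS = 4·(x_2−12)/(x_1−10). Tangency with p_1/p_2 gives x_2−12 = (1/4)·(p_1/p_2)·(x_1−10).
Substituting into the budget: x_1* = 10 + 0.8·(M − 10·p_1 − 12·p_2)/p_1, and x_2* = 12 + 0.2·(…)/p_2.
Discretionary income = 152 − 10·4.5 − 12·7.2 = 20.6; x_1* = 10 + 0.8·20.6/4.5 = 13.6622; x_2* = 12 + 0.2·20.6/7.2 = 12.5722.
Utility at the optimum: U(13.6622, 12.5722) = 2.5264.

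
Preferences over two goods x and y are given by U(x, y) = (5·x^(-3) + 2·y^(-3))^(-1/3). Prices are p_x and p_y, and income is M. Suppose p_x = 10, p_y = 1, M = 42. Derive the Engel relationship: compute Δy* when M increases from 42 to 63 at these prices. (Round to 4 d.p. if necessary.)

Δy* = 2.6019

From the CES first-order condition, (5/2)·(y/x)^(4) = p_x/p_y.
Hence y/x = ((2/5)·p_x/p_y)^(1/(4)), i.e. raised to the 0.25 power.
Substitute y = (y/x)·x into the budget: x* = M/(p_x + p_y·(y/x)).
Numerically y/x = 1.414214, so x* = 42/(10 + 1·1.414214) = 3.6796 and y* = 1.414214·3.6796 = 5.2038.
At M' = 63: y* = 7.8057. Change: 7.8057 − 5.2038 = 2.6019.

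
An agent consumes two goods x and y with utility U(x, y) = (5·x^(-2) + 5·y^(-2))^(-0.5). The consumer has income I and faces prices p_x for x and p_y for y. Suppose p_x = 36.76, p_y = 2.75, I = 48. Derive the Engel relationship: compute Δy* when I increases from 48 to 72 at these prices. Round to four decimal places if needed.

Δy* = 1.3158

Substitute y = (y/x)·x into the budget: x* = I/(p_x + p_y·(y/x)).
Numerically y/x = 2.373272, so x* = 48/(36.76 + 2.75·2.373272) = 1.1089 and y* = 2.373272·1.1089 = 2.6317.
At I' = 72: y* = 3.9475. Change: 3.9475 − 2.6317 = 1.3158.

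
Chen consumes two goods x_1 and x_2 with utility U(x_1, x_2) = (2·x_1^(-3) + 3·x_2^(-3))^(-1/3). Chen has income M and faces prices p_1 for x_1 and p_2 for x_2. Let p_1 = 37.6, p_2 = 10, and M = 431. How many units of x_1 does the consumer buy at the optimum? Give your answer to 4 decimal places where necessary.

x_1* = 8.1304

MU_x_1 ∝ 2·x_1^(-4), MU_x_2 ∝ 3·x_2^(-4), so MRS = (2/3)·(x_2/x_1)^(4) = p_1/p_2.
Hence x_2/x_1 = ((3/2)·p_1/p_2)^(1/(4)), i.e. raised to the 0.25 power.
With the ratio pinned down, the budget gives x_1* = M/(p_1 + p_2·(x_2/x_1)) and x_2* = (x_2/x_1)·x_1*.
Numerically x_2/x_1 = 1.541061, so x_1* = 431/(37.6 + 10·1.541061) = 8.1304.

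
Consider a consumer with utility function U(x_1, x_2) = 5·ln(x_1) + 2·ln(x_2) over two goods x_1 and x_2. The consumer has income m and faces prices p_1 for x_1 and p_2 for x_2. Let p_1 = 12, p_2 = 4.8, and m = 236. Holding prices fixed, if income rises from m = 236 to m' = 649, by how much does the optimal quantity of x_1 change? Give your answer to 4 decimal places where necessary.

The MRS is (5/2)·x_2/x_1. Set MRS = p_1/p_2.
So 5·p_2·x_2 = 2·p_1·x_1; combined with the budget, a share 5/7 of income goes to x_1.
Demand: x_1*(p_1,p_2,m) = 5/7·m/p_1 and x_2* = 2/7·m/p_2.
At p_1=12, p_2=4.8, m=236: x_1* = 5/7·236/12 = 14.0476.
At m' = 649: x_1* = 38.631. Change: 38.631 − 14.0476 = 24.5833.

Δx_1* = 24.5833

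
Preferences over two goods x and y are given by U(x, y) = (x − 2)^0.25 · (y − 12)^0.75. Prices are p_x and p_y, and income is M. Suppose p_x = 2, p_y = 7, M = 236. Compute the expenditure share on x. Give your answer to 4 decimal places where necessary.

share on x = 0.1737

Let x' = x−2, y' = y−12. MRS = (1/3)·y'/x' = p_x/p_y.
Substituting into the budget: x* = 2 + 0.25·(M − 2·p_x − 12·p_y)/p_x, and y* = 12 + 0.75·(…)/p_y.
Discretionary income = 236 − 2·2 − 12·7 = 148; x* = 2 + 0.25·148/2 = 20.5; y* = 12 + 0.75·148/7 = 27.8571.
Expenditure on x: 2·20.5 = 41; share = 0.1737.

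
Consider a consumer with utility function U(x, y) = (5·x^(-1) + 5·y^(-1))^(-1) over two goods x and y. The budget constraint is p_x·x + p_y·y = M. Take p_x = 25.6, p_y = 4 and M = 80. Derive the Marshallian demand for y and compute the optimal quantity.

y* = 5.666

MRS = MU_x/MU_y = (y/x)^(2). Set equal to p_x/p_y.
Solve for the ratio: y/x = [p_x/p_y]^(0.5).
With the ratio pinned down, the budget gives x* = M/(p_x + p_y·(y/x)) and y* = (y/x)·x*.
Numerically y/x = 2.529822, so x* = 80/(25.6 + 4·2.529822) = 2.2397 and y* = 2.529822·2.2397 = 5.666.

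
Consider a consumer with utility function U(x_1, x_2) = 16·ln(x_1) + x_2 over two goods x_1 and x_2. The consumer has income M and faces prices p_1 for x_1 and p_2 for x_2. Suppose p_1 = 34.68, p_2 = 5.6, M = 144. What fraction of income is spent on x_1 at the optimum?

MU_x_1 = 16/x_1, MU_x_2 = 1. Tangency: 16/x_1 = p_1/p_2.
So x_1*(p_1,p_2) = 16·p_2/p_1, independent of income; and x_2* = (M − 16·p_2)/p_2.
At the given prices: x_1* = 16·5.6/34.68 = 2.5836, and x_2* = 9.7143.
Expenditure on x_1: 34.68·2.5836 = 89.6; share = 0.6222.

share on x_1 = 0.6222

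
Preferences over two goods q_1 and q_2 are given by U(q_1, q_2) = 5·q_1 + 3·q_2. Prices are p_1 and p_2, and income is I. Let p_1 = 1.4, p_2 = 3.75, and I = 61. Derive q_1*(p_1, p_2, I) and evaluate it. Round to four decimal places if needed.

Linear utility — the consumer picks whichever good has higher MU/price: 5/1.4 = 3.5714 vs 3/3.75 = 0.8.
q_1 gives more utility per dollar, so spend all income on q_1: q_1* = I/p_1, q_2* = 0.
Numerically: q_1* = 43.5714, q_2* = 0.

q_1* = 43.5714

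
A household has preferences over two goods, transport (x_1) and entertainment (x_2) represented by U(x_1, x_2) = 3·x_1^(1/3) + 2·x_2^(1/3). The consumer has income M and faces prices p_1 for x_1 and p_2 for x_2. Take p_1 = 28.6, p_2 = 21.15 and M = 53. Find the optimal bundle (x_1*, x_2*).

x_1* = 1.1348, x_2* = 0.9713

MRS = MU_x_1/MU_x_2 = (3/2)·(x_2/x_1)^(2/3). Set equal to p_1/p_2.
Hence x_2/x_1 = ((2/3)·p_1/p_2)^(1/(2/3)), i.e. raised to the 1.5 power.
With the ratio pinned down, the budget gives x_1* = M/(p_1 + p_2·(x_2/x_1)) and x_2* = (x_2/x_1)·x_1*.
Numerically x_2/x_1 = 0.855946, so x_1* = 53/(28.6 + 21.15·0.855946) = 1.1348 and x_2* = 0.855946·1.1348 = 0.9713.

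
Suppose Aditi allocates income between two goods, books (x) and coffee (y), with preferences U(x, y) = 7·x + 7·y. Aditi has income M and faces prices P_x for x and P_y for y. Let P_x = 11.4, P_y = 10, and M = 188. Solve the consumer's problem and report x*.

x* = 0

Linear utility — the consumer picks whichever good has higher MU/price: 7/11.4 = 0.614 vs 7/10 = 0.7.
y gives more utility per dollar, so spend all income on y: y* = M/P_y, x* = 0.
Numerically: x* = 0, y* = 18.8.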